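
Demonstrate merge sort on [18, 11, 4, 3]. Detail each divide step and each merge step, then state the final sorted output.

Merge sort trace:

Split: [18, 11, 4, 3] -> [18, 11] and [4, 3]
  Split: [18, 11] -> [18] and [11]
  Merge: [18] + [11] -> [11, 18]
  Split: [4, 3] -> [4] and [3]
  Merge: [4] + [3] -> [3, 4]
Merge: [11, 18] + [3, 4] -> [3, 4, 11, 18]

Final sorted array: [3, 4, 11, 18]

The merge sort proceeds by recursively splitting the array and merging sorted halves.
After all merges, the sorted array is [3, 4, 11, 18].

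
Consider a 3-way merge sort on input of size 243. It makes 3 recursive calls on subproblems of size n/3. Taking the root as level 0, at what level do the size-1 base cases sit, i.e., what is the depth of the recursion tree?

For divide and conquer with division factor 3:

Problem sizes at each level:
Level 0: 243
Level 1: 81
Level 2: 27
Level 3: 9
Level 4: 3
Level 5: 1

The root is level 0 and the size-1 base case is level 5 (the tree spans levels 0 through 5, i.e. 6 levels counting the root), so the depth is the number of divisions: log_3(243) = 5

The recursion tree depth is log_3(243) = 5. At each level, the problem size is divided by 3, so it takes 5 divisions to reduce to a base case of size 1. The algorithm makes 3 recursive calls at each level.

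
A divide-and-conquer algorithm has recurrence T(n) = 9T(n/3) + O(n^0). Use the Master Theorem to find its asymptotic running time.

Master Theorem for T(n) = 9T(n/3) + O(n^0):

a = 9, b = 3, c = 0
log_b(a) = log_3(9) = 2.0000

Case 1: c = 0 < log_3(9) = 2.0000
T(n) = O(n^(log_3 9)) = O(n^2)

For T(n) = 9T(n/3) + O(n^0): log_3(9) = 2.0000. This is Case 1 of the Master Theorem (c < log_b(a), work dominated by leaves), giving O(n^2).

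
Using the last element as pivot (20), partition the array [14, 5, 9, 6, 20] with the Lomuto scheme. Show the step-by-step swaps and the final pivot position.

Lomuto partition with pivot = 20:

Initial array: [14, 5, 9, 6, 20]

arr[0]=14 <= 20: swap with position 0, array becomes [14, 5, 9, 6, 20]
arr[1]=5 <= 20: swap with position 1, array becomes [14, 5, 9, 6, 20]
arr[2]=9 <= 20: swap with position 2, array becomes [14, 5, 9, 6, 20]
arr[3]=6 <= 20: swap with position 3, array becomes [14, 5, 9, 6, 20]

Place pivot at position 4: [14, 5, 9, 6, 20]
Pivot position: 4

After partitioning with pivot 20, the array becomes [14, 5, 9, 6, 20]. The pivot is placed at index 4. All elements to the left of the pivot are <= 20, and all elements to the right are > 20.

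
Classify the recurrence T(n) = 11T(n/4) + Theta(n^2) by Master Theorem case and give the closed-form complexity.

Master Theorem for T(n) = 11T(n/4) + O(n^2):

a = 11, b = 4, c = 2
log_b(a) = log_4(11) = 1.7297

Case 3: c = 2 > log_4(11) = 1.7297
T(n) = O(n^2) = O(n^2)

For T(n) = 11T(n/4) + O(n^2): log_4(11) = 1.7297. This is Case 3 of the Master Theorem (c > log_b(a), work dominated by root), giving O(n^2).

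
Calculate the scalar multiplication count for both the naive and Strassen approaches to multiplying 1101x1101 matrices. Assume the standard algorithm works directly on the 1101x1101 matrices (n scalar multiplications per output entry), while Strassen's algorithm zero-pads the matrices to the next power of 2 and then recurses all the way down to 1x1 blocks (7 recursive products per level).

Matrix multiplication for 1101x1101 matrices:

Strassen's algorithm requires power-of-2 dimensions. Pad 1101x1101 to 2048x2048 (next power of 2).

Standard algorithm: 1101^3 = 1334633301 multiplications
Strassen's algorithm: 7^(log2(2048)) = 7^11 = 1977326743 multiplications
Difference: 1334633301 - 1977326743 = -642693442 (Strassen uses MORE here due to padding overhead — for small or just-over-power-of-2 n, padding can outweigh the per-level savings)

Standard: 1334633301 multiplications (1101^3). Strassen: 1977326743 multiplications (7^11, after padding to 2048x2048). Strassen reduces 8 recursive multiplications to 7 at each level.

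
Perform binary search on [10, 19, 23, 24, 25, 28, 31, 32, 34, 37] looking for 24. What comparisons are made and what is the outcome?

Binary search for 24 in [10, 19, 23, 24, 25, 28, 31, 32, 34, 37]:

lo=0, hi=9, mid=4, arr[mid]=25 -> 25 > 24, search left half
lo=0, hi=3, mid=1, arr[mid]=19 -> 19 < 24, search right half
lo=2, hi=3, mid=2, arr[mid]=23 -> 23 < 24, search right half
lo=3, hi=3, mid=3, arr[mid]=24 -> Found target at index 3!

Binary search finds 24 at index 3 after 4 comparisons. The search repeatedly halves the search space by comparing with the middle element.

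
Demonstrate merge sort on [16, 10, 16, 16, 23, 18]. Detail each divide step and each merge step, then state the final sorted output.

Merge sort trace:

Split: [16, 10, 16, 16, 23, 18] -> [16, 10, 16] and [16, 23, 18]
  Split: [16, 10, 16] -> [16] and [10, 16]
    Split: [10, 16] -> [10] and [16]
    Merge: [10] + [16] -> [10, 16]
  Merge: [16] + [10, 16] -> [10, 16, 16]
  Split: [16, 23, 18] -> [16] and [23, 18]
    Split: [23, 18] -> [23] and [18]
    Merge: [23] + [18] -> [18, 23]
  Merge: [16] + [18, 23] -> [16, 18, 23]
Merge: [10, 16, 16] + [16, 18, 23] -> [10, 16, 16, 16, 18, 23]

Final sorted array: [10, 16, 16, 16, 18, 23]

The merge sort proceeds by recursively splitting the array and merging sorted halves.
After all merges, the sorted array is [10, 16, 16, 16, 18, 23].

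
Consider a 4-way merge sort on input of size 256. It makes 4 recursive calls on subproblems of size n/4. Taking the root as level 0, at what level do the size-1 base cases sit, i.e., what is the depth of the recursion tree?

For divide and conquer with division factor 4:

Problem sizes at each level:
Level 0: 256
Level 1: 64
Level 2: 16
Level 3: 4
Level 4: 1

The root is level 0 and the size-1 base case is level 4 (the tree spans levels 0 through 4, i.e. 5 levels counting the root), so the depth is the number of divisions: log_4(256) = 4

The recursion tree depth is log_4(256) = 4. At each level, the problem size is divided by 4, so it takes 4 divisions to reduce to a base case of size 1. The algorithm makes 4 recursive calls at each level.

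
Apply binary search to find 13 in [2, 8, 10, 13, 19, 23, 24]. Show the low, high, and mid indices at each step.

Binary search for 13 in [2, 8, 10, 13, 19, 23, 24]:

lo=0, hi=6, mid=3, arr[mid]=13 -> Found target at index 3!

Binary search finds 13 at index 3 after 1 comparisons. The search repeatedly halves the search space by comparing with the middle element.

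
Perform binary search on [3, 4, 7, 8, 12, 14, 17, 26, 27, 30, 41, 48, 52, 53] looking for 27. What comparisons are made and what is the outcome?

Binary search for 27 in [3, 4, 7, 8, 12, 14, 17, 26, 27, 30, 41, 48, 52, 53]:

lo=0, hi=13, mid=6, arr[mid]=17 -> 17 < 27, search right half
lo=7, hi=13, mid=10, arr[mid]=41 -> 41 > 27, search left half
lo=7, hi=9, mid=8, arr[mid]=27 -> Found target at index 8!

Binary search finds 27 at index 8 after 3 comparisons. The search repeatedly halves the search space by comparing with the middle element.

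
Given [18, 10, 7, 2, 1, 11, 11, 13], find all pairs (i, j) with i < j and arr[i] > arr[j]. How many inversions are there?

Finding inversions in [18, 10, 7, 2, 1, 11, 11, 13]:

(0, 1): arr[0]=18 > arr[1]=10
(0, 2): arr[0]=18 > arr[2]=7
(0, 3): arr[0]=18 > arr[3]=2
(0, 4): arr[0]=18 > arr[4]=1
(0, 5): arr[0]=18 > arr[5]=11
(0, 6): arr[0]=18 > arr[6]=11
(0, 7): arr[0]=18 > arr[7]=13
(1, 2): arr[1]=10 > arr[2]=7
(1, 3): arr[1]=10 > arr[3]=2
(1, 4): arr[1]=10 > arr[4]=1
(2, 3): arr[2]=7 > arr[3]=2
(2, 4): arr[2]=7 > arr[4]=1
(3, 4): arr[3]=2 > arr[4]=1

Total inversions: 13

The array has 13 inversion(s): (0,1), (0,2), (0,3), (0,4), (0,5), (0,6), (0,7), (1,2), (1,3), (1,4), (2,3), (2,4), (3,4). Each pair (i,j) satisfies i < j and arr[i] > arr[j].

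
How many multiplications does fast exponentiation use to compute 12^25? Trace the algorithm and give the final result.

Computing 12^25 by squaring (build up from 12^1; each line after the first costs one multiplication):

12^1 = 12
12^2 = (12^1)^2 = 12^2 = 144
12^3 = 12 * 12^2 = 12 * 144 = 1728
12^6 = (12^3)^2 = 1728^2 = 2985984
12^12 = (12^6)^2 = 2985984^2 = 8916100448256
12^24 = (12^12)^2 = 8916100448256^2 = 79496847203390844133441536
12^25 = 12 * 12^24 = 12 * 79496847203390844133441536 = 953962166440690129601298432

Result: 953962166440690129601298432
Multiplications needed: 6 (6 lines after 12^1)

12^25 = 953962166440690129601298432. Using exponentiation by squaring, this requires 6 multiplications. The key idea: if the exponent is even, square the half-power; if odd, multiply by the base once.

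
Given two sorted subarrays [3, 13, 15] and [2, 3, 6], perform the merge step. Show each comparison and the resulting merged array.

Merging process:

Compare 3 vs 2: take 2 from right. Merged: [2]
Compare 3 vs 3: take 3 from left. Merged: [2, 3]
Compare 13 vs 3: take 3 from right. Merged: [2, 3, 3]
Compare 13 vs 6: take 6 from right. Merged: [2, 3, 3, 6]
Append remaining from left: [13, 15]. Merged: [2, 3, 3, 6, 13, 15]

Final merged array: [2, 3, 3, 6, 13, 15]
Total comparisons: 4

The merged array is [2, 3, 3, 6, 13, 15], requiring 4 comparisons. The merge step runs in O(n) time where n is the total number of elements.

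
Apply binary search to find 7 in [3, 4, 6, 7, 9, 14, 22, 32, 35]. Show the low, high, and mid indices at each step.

Binary search for 7 in [3, 4, 6, 7, 9, 14, 22, 32, 35]:

lo=0, hi=8, mid=4, arr[mid]=9 -> 9 > 7, search left half
lo=0, hi=3, mid=1, arr[mid]=4 -> 4 < 7, search right half
lo=2, hi=3, mid=2, arr[mid]=6 -> 6 < 7, search right half
lo=3, hi=3, mid=3, arr[mid]=7 -> Found target at index 3!

Binary search finds 7 at index 3 after 4 comparisons. The search repeatedly halves the search space by comparing with the middle element.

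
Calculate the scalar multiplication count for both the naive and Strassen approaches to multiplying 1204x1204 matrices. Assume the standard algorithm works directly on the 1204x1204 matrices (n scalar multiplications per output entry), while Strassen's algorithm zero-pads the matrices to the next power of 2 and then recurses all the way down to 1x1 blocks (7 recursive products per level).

Matrix multiplication for 1204x1204 matrices:

Strassen's algorithm requires power-of-2 dimensions. Pad 1204x1204 to 2048x2048 (next power of 2).

Standard algorithm: 1204^3 = 1745337664 multiplications
Strassen's algorithm: 7^(log2(2048)) = 7^11 = 1977326743 multiplications
Difference: 1745337664 - 1977326743 = -231989079 (Strassen uses MORE here due to padding overhead — for small or just-over-power-of-2 n, padding can outweigh the per-level savings)

Standard: 1745337664 multiplications (1204^3). Strassen: 1977326743 multiplications (7^11, after padding to 2048x2048). Strassen reduces 8 recursive multiplications to 7 at each level.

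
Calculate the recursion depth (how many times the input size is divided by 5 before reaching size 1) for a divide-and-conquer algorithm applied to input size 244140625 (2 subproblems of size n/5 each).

For divide and conquer with division factor 5:

Problem sizes at each level:
Level 0: 244140625
Level 1: 48828125
Level 2: 9765625
Level 3: 1953125
Level 4: 390625
Level 5: 78125
Level 6: 15625
Level 7: 3125
Level 8: 625
Level 9: 125
Level 10: 25
Level 11: 5
Level 12: 1

The root is level 0 and the size-1 base case is level 12 (the tree spans levels 0 through 12, i.e. 13 levels counting the root), so the depth is the number of divisions: log_5(244140625) = 12

The recursion tree depth is log_5(244140625) = 12. At each level, the problem size is divided by 5, so it takes 12 divisions to reduce to a base case of size 1. The algorithm makes 2 recursive calls at each level.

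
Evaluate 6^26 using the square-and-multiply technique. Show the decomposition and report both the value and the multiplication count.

Computing 6^26 by squaring (build up from 6^1; each line after the first costs one multiplication):

6^1 = 6
6^2 = (6^1)^2 = 6^2 = 36
6^3 = 6 * 6^2 = 6 * 36 = 216
6^6 = (6^3)^2 = 216^2 = 46656
6^12 = (6^6)^2 = 46656^2 = 2176782336
6^13 = 6 * 6^12 = 6 * 2176782336 = 13060694016
6^26 = (6^13)^2 = 13060694016^2 = 170581728179578208256

Result: 170581728179578208256
Multiplications needed: 6 (6 lines after 6^1)

6^26 = 170581728179578208256. Using exponentiation by squaring, this requires 6 multiplications. The key idea: if the exponent is even, square the half-power; if odd, multiply by the base once.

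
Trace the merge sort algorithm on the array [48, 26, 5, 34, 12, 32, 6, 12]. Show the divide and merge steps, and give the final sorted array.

Merge sort trace:

Split: [48, 26, 5, 34, 12, 32, 6, 12] -> [48, 26, 5, 34] and [12, 32, 6, 12]
  Split: [48, 26, 5, 34] -> [48, 26] and [5, 34]
    Split: [48, 26] -> [48] and [26]
    Merge: [48] + [26] -> [26, 48]
    Split: [5, 34] -> [5] and [34]
    Merge: [5] + [34] -> [5, 34]
  Merge: [26, 48] + [5, 34] -> [5, 26, 34, 48]
  Split: [12, 32, 6, 12] -> [12, 32] and [6, 12]
    Split: [12, 32] -> [12] and [32]
    Merge: [12] + [32] -> [12, 32]
    Split: [6, 12] -> [6] and [12]
    Merge: [6] + [12] -> [6, 12]
  Merge: [12, 32] + [6, 12] -> [6, 12, 12, 32]
Merge: [5, 26, 34, 48] + [6, 12, 12, 32] -> [5, 6, 12, 12, 26, 32, 34, 48]

Final sorted array: [5, 6, 12, 12, 26, 32, 34, 48]

The merge sort proceeds by recursively splitting the array and merging sorted halves.
After all merges, the sorted array is [5, 6, 12, 12, 26, 32, 34, 48].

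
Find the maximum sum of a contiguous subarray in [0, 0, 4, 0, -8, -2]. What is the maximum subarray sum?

Using Kadane's algorithm on [0, 0, 4, 0, -8, -2]:

Scanning through the array:
Position 1 (value 0): max_ending_here = 0, max_so_far = 0
Position 2 (value 4): max_ending_here = 4, max_so_far = 4
Position 3 (value 0): max_ending_here = 4, max_so_far = 4
Position 4 (value -8): max_ending_here = -4, max_so_far = 4
Position 5 (value -2): max_ending_here = -2, max_so_far = 4

Maximum subarray: [0, 0, 4]
Maximum sum: 4

The maximum subarray is [0, 0, 4] with sum 4. This subarray runs from index 0 to index 2.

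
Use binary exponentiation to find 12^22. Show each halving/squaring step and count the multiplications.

Computing 12^22 by squaring (build up from 12^1; each line after the first costs one multiplication):

12^1 = 12
12^2 = (12^1)^2 = 12^2 = 144
12^4 = (12^2)^2 = 144^2 = 20736
12^5 = 12 * 12^4 = 12 * 20736 = 248832
12^10 = (12^5)^2 = 248832^2 = 61917364224
12^11 = 12 * 12^10 = 12 * 61917364224 = 743008370688
12^22 = (12^11)^2 = 743008370688^2 = 552061438912436417593344

Result: 552061438912436417593344
Multiplications needed: 6 (6 lines after 12^1)

12^22 = 552061438912436417593344. Using exponentiation by squaring, this requires 6 multiplications. The key idea: if the exponent is even, square the half-power; if odd, multiply by the base once.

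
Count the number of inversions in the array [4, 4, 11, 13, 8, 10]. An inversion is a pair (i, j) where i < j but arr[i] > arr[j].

Finding inversions in [4, 4, 11, 13, 8, 10]:

(2, 4): arr[2]=11 > arr[4]=8
(2, 5): arr[2]=11 > arr[5]=10
(3, 4): arr[3]=13 > arr[4]=8
(3, 5): arr[3]=13 > arr[5]=10

Total inversions: 4

The array has 4 inversion(s): (2,4), (2,5), (3,4), (3,5). Each pair (i,j) satisfies i < j and arr[i] > arr[j].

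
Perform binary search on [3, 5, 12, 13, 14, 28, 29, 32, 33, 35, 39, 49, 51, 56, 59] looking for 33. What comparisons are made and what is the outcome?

Binary search for 33 in [3, 5, 12, 13, 14, 28, 29, 32, 33, 35, 39, 49, 51, 56, 59]:

lo=0, hi=14, mid=7, arr[mid]=32 -> 32 < 33, search right half
lo=8, hi=14, mid=11, arr[mid]=49 -> 49 > 33, search left half
lo=8, hi=10, mid=9, arr[mid]=35 -> 35 > 33, search left half
lo=8, hi=8, mid=8, arr[mid]=33 -> Found target at index 8!

Binary search finds 33 at index 8 after 4 comparisons. The search repeatedly halves the search space by comparing with the middle element.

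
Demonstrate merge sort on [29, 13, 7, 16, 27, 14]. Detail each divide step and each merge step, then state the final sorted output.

Merge sort trace:

Split: [29, 13, 7, 16, 27, 14] -> [29, 13, 7] and [16, 27, 14]
  Split: [29, 13, 7] -> [29] and [13, 7]
    Split: [13, 7] -> [13] and [7]
    Merge: [13] + [7] -> [7, 13]
  Merge: [29] + [7, 13] -> [7, 13, 29]
  Split: [16, 27, 14] -> [16] and [27, 14]
    Split: [27, 14] -> [27] and [14]
    Merge: [27] + [14] -> [14, 27]
  Merge: [16] + [14, 27] -> [14, 16, 27]
Merge: [7, 13, 29] + [14, 16, 27] -> [7, 13, 14, 16, 27, 29]

Final sorted array: [7, 13, 14, 16, 27, 29]

The merge sort proceeds by recursively splitting the array and merging sorted halves.
After all merges, the sorted array is [7, 13, 14, 16, 27, 29].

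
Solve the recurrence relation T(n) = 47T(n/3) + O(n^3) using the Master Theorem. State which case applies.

Master Theorem for T(n) = 47T(n/3) + O(n^3):

a = 47, b = 3, c = 3
log_b(a) = log_3(47) = 3.5046

Case 1: c = 3 < log_3(47) = 3.5046
T(n) = O(n^(log_3 47))

For T(n) = 47T(n/3) + O(n^3): log_3(47) = 3.5046. This is Case 1 of the Master Theorem (c < log_b(a), work dominated by leaves), giving O(n^(log_3 47)).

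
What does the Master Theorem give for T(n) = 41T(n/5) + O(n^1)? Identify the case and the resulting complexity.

Master Theorem for T(n) = 41T(n/5) + O(n^1):

a = 41, b = 5, c = 1
log_b(a) = log_5(41) = 2.3074

Case 1: c = 1 < log_5(41) = 2.3074
T(n) = O(n^(log_5 41))

For T(n) = 41T(n/5) + O(n^1): log_5(41) = 2.3074. This is Case 1 of the Master Theorem (c < log_b(a), work dominated by leaves), giving O(n^(log_5 41)).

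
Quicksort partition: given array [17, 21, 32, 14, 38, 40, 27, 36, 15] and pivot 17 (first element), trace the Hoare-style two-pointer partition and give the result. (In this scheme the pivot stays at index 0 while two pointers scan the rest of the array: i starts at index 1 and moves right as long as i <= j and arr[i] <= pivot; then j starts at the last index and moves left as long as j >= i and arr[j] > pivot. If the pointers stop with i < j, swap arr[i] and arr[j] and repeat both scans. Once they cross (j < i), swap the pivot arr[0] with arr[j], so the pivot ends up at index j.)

Hoare-style two-pointer partition with pivot = 17:

Initial array: [17, 21, 32, 14, 38, 40, 27, 36, 15]

Pointers start at i = 1, j = 8.
i stops at index 1 (arr[1]=21 > 17), j stops at index 8 (arr[8]=15 <= 17): swap arr[1] and arr[8], array becomes [17, 15, 32, 14, 38, 40, 27, 36, 21]
i stops at index 2 (arr[2]=32 > 17), j stops at index 3 (arr[3]=14 <= 17): swap arr[2] and arr[3], array becomes [17, 15, 14, 32, 38, 40, 27, 36, 21]
i ends at 3, j ends at 2: the pointers have crossed (j < i), so scanning stops.

Swap pivot arr[0] with arr[2] to place pivot at position 2: [14, 15, 17, 32, 38, 40, 27, 36, 21]
Pivot position: 2

After partitioning with pivot 17, the array becomes [14, 15, 17, 32, 38, 40, 27, 36, 21]. The pivot is placed at index 2. All elements to the left of the pivot are <= 17, and all elements to the right are > 17.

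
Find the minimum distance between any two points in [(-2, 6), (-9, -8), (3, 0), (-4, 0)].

Computing all pairwise distances among 4 points:

d((-2, 6), (-9, -8)) = 15.6525
d((-2, 6), (3, 0)) = 7.8102
d((-2, 6), (-4, 0)) = 6.3246 <-- minimum
d((-9, -8), (3, 0)) = 14.4222
d((-9, -8), (-4, 0)) = 9.434
d((3, 0), (-4, 0)) = 7.0

Closest pair: (-2, 6) and (-4, 0) with distance 6.3246

The closest pair is (-2, 6) and (-4, 0) with Euclidean distance 6.3246. For 4 points, brute-force pairwise comparison is shown above. For large n, the divide-and-conquer algorithm (sort by x, recurse on halves, check the dividing strip) achieves O(n log n).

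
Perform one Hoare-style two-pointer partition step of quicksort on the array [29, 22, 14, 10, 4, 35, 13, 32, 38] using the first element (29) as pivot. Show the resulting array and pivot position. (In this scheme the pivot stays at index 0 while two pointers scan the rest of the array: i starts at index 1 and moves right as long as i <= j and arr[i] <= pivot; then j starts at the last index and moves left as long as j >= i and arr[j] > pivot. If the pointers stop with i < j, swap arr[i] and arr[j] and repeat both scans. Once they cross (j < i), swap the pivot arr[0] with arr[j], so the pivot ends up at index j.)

Hoare-style two-pointer partition with pivot = 29:

Initial array: [29, 22, 14, 10, 4, 35, 13, 32, 38]

Pointers start at i = 1, j = 8.
i stops at index 5 (arr[5]=35 > 29), j stops at index 6 (arr[6]=13 <= 29): swap arr[5] and arr[6], array becomes [29, 22, 14, 10, 4, 13, 35, 32, 38]
i ends at 6, j ends at 5: the pointers have crossed (j < i), so scanning stops.

Swap pivot arr[0] with arr[5] to place pivot at position 5: [13, 22, 14, 10, 4, 29, 35, 32, 38]
Pivot position: 5

After partitioning with pivot 29, the array becomes [13, 22, 14, 10, 4, 29, 35, 32, 38]. The pivot is placed at index 5. All elements to the left of the pivot are <= 29, and all elements to the right are > 29.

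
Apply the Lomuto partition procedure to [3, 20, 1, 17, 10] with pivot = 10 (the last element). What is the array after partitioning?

Lomuto partition with pivot = 10:

Initial array: [3, 20, 1, 17, 10]

arr[0]=3 <= 10: swap with position 0, array becomes [3, 20, 1, 17, 10]
arr[1]=20 > 10: no swap
arr[2]=1 <= 10: swap with position 1, array becomes [3, 1, 20, 17, 10]
arr[3]=17 > 10: no swap

Place pivot at position 2: [3, 1, 10, 17, 20]
Pivot position: 2

After partitioning with pivot 10, the array becomes [3, 1, 10, 17, 20]. The pivot is placed at index 2. All elements to the left of the pivot are <= 10, and all elements to the right are > 10.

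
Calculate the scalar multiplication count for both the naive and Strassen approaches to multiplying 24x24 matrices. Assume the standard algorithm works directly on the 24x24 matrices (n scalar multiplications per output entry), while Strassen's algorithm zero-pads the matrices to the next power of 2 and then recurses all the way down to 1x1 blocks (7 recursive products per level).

Matrix multiplication for 24x24 matrices:

Strassen's algorithm requires power-of-2 dimensions. Pad 24x24 to 32x32 (next power of 2).

Standard algorithm: 24^3 = 13824 multiplications
Strassen's algorithm: 7^(log2(32)) = 7^5 = 16807 multiplications
Difference: 13824 - 16807 = -2983 (Strassen uses MORE here due to padding overhead — for small or just-over-power-of-2 n, padding can outweigh the per-level savings)

Standard: 13824 multiplications (24^3). Strassen: 16807 multiplications (7^5, after padding to 32x32). Strassen reduces 8 recursive multiplications to 7 at each level.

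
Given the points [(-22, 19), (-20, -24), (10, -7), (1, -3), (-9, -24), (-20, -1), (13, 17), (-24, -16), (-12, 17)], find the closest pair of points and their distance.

Computing all pairwise distances among 9 points:

d((-22, 19), (-20, -24)) = 43.0465
d((-22, 19), (10, -7)) = 41.2311
d((-22, 19), (1, -3)) = 31.8277
d((-22, 19), (-9, -24)) = 44.9222
d((-22, 19), (-20, -1)) = 20.0998
d((-22, 19), (13, 17)) = 35.0571
d((-22, 19), (-24, -16)) = 35.0571
d((-22, 19), (-12, 17)) = 10.198
d((-20, -24), (10, -7)) = 34.4819
d((-20, -24), (1, -3)) = 29.6985
d((-20, -24), (-9, -24)) = 11.0
d((-20, -24), (-20, -1)) = 23.0
d((-20, -24), (13, 17)) = 52.6308
d((-20, -24), (-24, -16)) = 8.9443 <-- minimum
d((-20, -24), (-12, 17)) = 41.7732
d((10, -7), (1, -3)) = 9.8489
d((10, -7), (-9, -24)) = 25.4951
d((10, -7), (-20, -1)) = 30.5941
d((10, -7), (13, 17)) = 24.1868
d((10, -7), (-24, -16)) = 35.171
d((10, -7), (-12, 17)) = 32.5576
d((1, -3), (-9, -24)) = 23.2594
d((1, -3), (-20, -1)) = 21.095
d((1, -3), (13, 17)) = 23.3238
d((1, -3), (-24, -16)) = 28.178
d((1, -3), (-12, 17)) = 23.8537
d((-9, -24), (-20, -1)) = 25.4951
d((-9, -24), (13, 17)) = 46.5296
d((-9, -24), (-24, -16)) = 17.0
d((-9, -24), (-12, 17)) = 41.1096
d((-20, -1), (13, 17)) = 37.5899
d((-20, -1), (-24, -16)) = 15.5242
d((-20, -1), (-12, 17)) = 19.6977
d((13, 17), (-24, -16)) = 49.5782
d((13, 17), (-12, 17)) = 25.0
d((-24, -16), (-12, 17)) = 35.1141

Closest pair: (-20, -24) and (-24, -16) with distance 8.9443

The closest pair is (-20, -24) and (-24, -16) with Euclidean distance 8.9443. For 9 points, brute-force pairwise comparison is shown above. For large n, the divide-and-conquer algorithm (sort by x, recurse on halves, check the dividing strip) achieves O(n log n).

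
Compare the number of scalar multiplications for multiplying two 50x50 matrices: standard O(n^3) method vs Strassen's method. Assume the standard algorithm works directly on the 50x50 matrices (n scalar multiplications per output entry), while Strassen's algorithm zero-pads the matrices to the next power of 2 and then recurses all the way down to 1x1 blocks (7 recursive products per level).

Matrix multiplication for 50x50 matrices:

Strassen's algorithm requires power-of-2 dimensions. Pad 50x50 to 64x64 (next power of 2).

Standard algorithm: 50^3 = 125000 multiplications
Strassen's algorithm: 7^(log2(64)) = 7^6 = 117649 multiplications
Savings: 125000 - 117649 = 7351 multiplications

Standard: 125000 multiplications (50^3). Strassen: 117649 multiplications (7^6, after padding to 64x64). Strassen reduces 8 recursive multiplications to 7 at each level.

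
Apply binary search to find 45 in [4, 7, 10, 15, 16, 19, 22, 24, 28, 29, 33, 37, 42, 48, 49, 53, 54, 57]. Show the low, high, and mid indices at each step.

Binary search for 45 in [4, 7, 10, 15, 16, 19, 22, 24, 28, 29, 33, 37, 42, 48, 49, 53, 54, 57]:

lo=0, hi=17, mid=8, arr[mid]=28 -> 28 < 45, search right half
lo=9, hi=17, mid=13, arr[mid]=48 -> 48 > 45, search left half
lo=9, hi=12, mid=10, arr[mid]=33 -> 33 < 45, search right half
lo=11, hi=12, mid=11, arr[mid]=37 -> 37 < 45, search right half
lo=12, hi=12, mid=12, arr[mid]=42 -> 42 < 45, search right half
lo=13 > hi=12, target 45 not found

Binary search determines that 45 is not in the array after 5 comparisons. The search space was exhausted without finding the target.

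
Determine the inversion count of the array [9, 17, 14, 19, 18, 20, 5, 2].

Finding inversions in [9, 17, 14, 19, 18, 20, 5, 2]:

(0, 6): arr[0]=9 > arr[6]=5
(0, 7): arr[0]=9 > arr[7]=2
(1, 2): arr[1]=17 > arr[2]=14
(1, 6): arr[1]=17 > arr[6]=5
(1, 7): arr[1]=17 > arr[7]=2
(2, 6): arr[2]=14 > arr[6]=5
(2, 7): arr[2]=14 > arr[7]=2
(3, 4): arr[3]=19 > arr[4]=18
(3, 6): arr[3]=19 > arr[6]=5
(3, 7): arr[3]=19 > arr[7]=2
(4, 6): arr[4]=18 > arr[6]=5
(4, 7): arr[4]=18 > arr[7]=2
(5, 6): arr[5]=20 > arr[6]=5
(5, 7): arr[5]=20 > arr[7]=2
(6, 7): arr[6]=5 > arr[7]=2

Total inversions: 15

The array has 15 inversion(s): (0,6), (0,7), (1,2), (1,6), (1,7), (2,6), (2,7), (3,4), (3,6), (3,7), (4,6), (4,7), (5,6), (5,7), (6,7). Each pair (i,j) satisfies i < j and arr[i] > arr[j].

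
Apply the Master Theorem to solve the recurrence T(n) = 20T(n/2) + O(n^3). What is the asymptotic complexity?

Master Theorem for T(n) = 20T(n/2) + O(n^3):

a = 20, b = 2, c = 3
log_b(a) = log_2(20) = 4.3219

Case 1: c = 3 < log_2(20) = 4.3219
T(n) = O(n^(log_2 20))

For T(n) = 20T(n/2) + O(n^3): log_2(20) = 4.3219. This is Case 1 of the Master Theorem (c < log_b(a), work dominated by leaves), giving O(n^(log_2 20)).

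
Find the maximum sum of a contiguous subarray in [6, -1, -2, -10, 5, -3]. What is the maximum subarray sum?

Using Kadane's algorithm on [6, -1, -2, -10, 5, -3]:

Scanning through the array:
Position 1 (value -1): max_ending_here = 5, max_so_far = 6
Position 2 (value -2): max_ending_here = 3, max_so_far = 6
Position 3 (value -10): max_ending_here = -7, max_so_far = 6
Position 4 (value 5): max_ending_here = 5, max_so_far = 6
Position 5 (value -3): max_ending_here = 2, max_so_far = 6

Maximum subarray: [6]
Maximum sum: 6

The maximum subarray is [6] with sum 6. This subarray runs from index 0 to index 0.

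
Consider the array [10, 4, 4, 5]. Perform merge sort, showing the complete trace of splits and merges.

Merge sort trace:

Split: [10, 4, 4, 5] -> [10, 4] and [4, 5]
  Split: [10, 4] -> [10] and [4]
  Merge: [10] + [4] -> [4, 10]
  Split: [4, 5] -> [4] and [5]
  Merge: [4] + [5] -> [4, 5]
Merge: [4, 10] + [4, 5] -> [4, 4, 5, 10]

Final sorted array: [4, 4, 5, 10]

The merge sort proceeds by recursively splitting the array and merging sorted halves.
After all merges, the sorted array is [4, 4, 5, 10].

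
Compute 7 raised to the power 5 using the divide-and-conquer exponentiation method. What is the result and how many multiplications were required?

Computing 7^5 by squaring (build up from 7^1; each line after the first costs one multiplication):

7^1 = 7
7^2 = (7^1)^2 = 7^2 = 49
7^4 = (7^2)^2 = 49^2 = 2401
7^5 = 7 * 7^4 = 7 * 2401 = 16807

Result: 16807
Multiplications needed: 3 (3 lines after 7^1)

7^5 = 16807. Using exponentiation by squaring, this requires 3 multiplications. The key idea: if the exponent is even, square the half-power; if odd, multiply by the base once.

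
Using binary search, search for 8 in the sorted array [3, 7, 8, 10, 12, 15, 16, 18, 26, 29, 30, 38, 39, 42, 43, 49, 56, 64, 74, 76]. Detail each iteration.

Binary search for 8 in [3, 7, 8, 10, 12, 15, 16, 18, 26, 29, 30, 38, 39, 42, 43, 49, 56, 64, 74, 76]:

lo=0, hi=19, mid=9, arr[mid]=29 -> 29 > 8, search left half
lo=0, hi=8, mid=4, arr[mid]=12 -> 12 > 8, search left half
lo=0, hi=3, mid=1, arr[mid]=7 -> 7 < 8, search right half
lo=2, hi=3, mid=2, arr[mid]=8 -> Found target at index 2!

Binary search finds 8 at index 2 after 4 comparisons. The search repeatedly halves the search space by comparing with the middle element.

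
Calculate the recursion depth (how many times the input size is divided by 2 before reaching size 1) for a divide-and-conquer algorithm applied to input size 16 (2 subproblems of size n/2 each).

For divide and conquer with division factor 2:

Problem sizes at each level:
Level 0: 16
Level 1: 8
Level 2: 4
Level 3: 2
Level 4: 1

The root is level 0 and the size-1 base case is level 4 (the tree spans levels 0 through 4, i.e. 5 levels counting the root), so the depth is the number of divisions: log_2(16) = 4

The recursion tree depth is log_2(16) = 4. At each level, the problem size is divided by 2, so it takes 4 divisions to reduce to a base case of size 1. The algorithm makes 2 recursive calls at each level.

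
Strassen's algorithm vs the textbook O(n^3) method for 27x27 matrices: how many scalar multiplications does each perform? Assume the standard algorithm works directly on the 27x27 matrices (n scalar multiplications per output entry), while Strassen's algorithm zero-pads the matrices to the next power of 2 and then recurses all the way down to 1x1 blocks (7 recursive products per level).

Matrix multiplication for 27x27 matrices:

Strassen's algorithm requires power-of-2 dimensions. Pad 27x27 to 32x32 (next power of 2).

Standard algorithm: 27^3 = 19683 multiplications
Strassen's algorithm: 7^(log2(32)) = 7^5 = 16807 multiplications
Savings: 19683 - 16807 = 2876 multiplications

Standard: 19683 multiplications (27^3). Strassen: 16807 multiplications (7^5, after padding to 32x32). Strassen reduces 8 recursive multiplications to 7 at each level.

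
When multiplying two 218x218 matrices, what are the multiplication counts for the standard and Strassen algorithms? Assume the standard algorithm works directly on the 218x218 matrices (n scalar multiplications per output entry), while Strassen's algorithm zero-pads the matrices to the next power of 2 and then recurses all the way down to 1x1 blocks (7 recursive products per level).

Matrix multiplication for 218x218 matrices:

Strassen's algorithm requires power-of-2 dimensions. Pad 218x218 to 256x256 (next power of 2).

Standard algorithm: 218^3 = 10360232 multiplications
Strassen's algorithm: 7^(log2(256)) = 7^8 = 5764801 multiplications
Savings: 10360232 - 5764801 = 4595431 multiplications

Standard: 10360232 multiplications (218^3). Strassen: 5764801 multiplications (7^8, after padding to 256x256). Strassen reduces 8 recursive multiplications to 7 at each level.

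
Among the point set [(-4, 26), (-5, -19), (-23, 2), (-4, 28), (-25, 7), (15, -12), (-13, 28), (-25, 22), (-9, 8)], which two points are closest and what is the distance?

Computing all pairwise distances among 9 points:

d((-4, 26), (-5, -19)) = 45.0111
d((-4, 26), (-23, 2)) = 30.6105
d((-4, 26), (-4, 28)) = 2.0 <-- minimum
d((-4, 26), (-25, 7)) = 28.3196
d((-4, 26), (15, -12)) = 42.4853
d((-4, 26), (-13, 28)) = 9.2195
d((-4, 26), (-25, 22)) = 21.3776
d((-4, 26), (-9, 8)) = 18.6815
d((-5, -19), (-23, 2)) = 27.6586
d((-5, -19), (-4, 28)) = 47.0106
d((-5, -19), (-25, 7)) = 32.8024
d((-5, -19), (15, -12)) = 21.1896
d((-5, -19), (-13, 28)) = 47.676
d((-5, -19), (-25, 22)) = 45.618
d((-5, -19), (-9, 8)) = 27.2947
d((-23, 2), (-4, 28)) = 32.2025
d((-23, 2), (-25, 7)) = 5.3852
d((-23, 2), (15, -12)) = 40.4969
d((-23, 2), (-13, 28)) = 27.8568
d((-23, 2), (-25, 22)) = 20.0998
d((-23, 2), (-9, 8)) = 15.2315
d((-4, 28), (-25, 7)) = 29.6985
d((-4, 28), (15, -12)) = 44.2832
d((-4, 28), (-13, 28)) = 9.0
d((-4, 28), (-25, 22)) = 21.8403
d((-4, 28), (-9, 8)) = 20.6155
d((-25, 7), (15, -12)) = 44.2832
d((-25, 7), (-13, 28)) = 24.1868
d((-25, 7), (-25, 22)) = 15.0
d((-25, 7), (-9, 8)) = 16.0312
d((15, -12), (-13, 28)) = 48.8262
d((15, -12), (-25, 22)) = 52.4976
d((15, -12), (-9, 8)) = 31.241
d((-13, 28), (-25, 22)) = 13.4164
d((-13, 28), (-9, 8)) = 20.3961
d((-25, 22), (-9, 8)) = 21.2603

Closest pair: (-4, 26) and (-4, 28) with distance 2.0

The closest pair is (-4, 26) and (-4, 28) with Euclidean distance 2.0. For 9 points, brute-force pairwise comparison is shown above. For large n, the divide-and-conquer algorithm (sort by x, recurse on halves, check the dividing strip) achieves O(n log n).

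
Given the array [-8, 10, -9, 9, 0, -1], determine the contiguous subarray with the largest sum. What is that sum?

Using Kadane's algorithm on [-8, 10, -9, 9, 0, -1]:

Scanning through the array:
Position 1 (value 10): max_ending_here = 10, max_so_far = 10
Position 2 (value -9): max_ending_here = 1, max_so_far = 10
Position 3 (value 9): max_ending_here = 10, max_so_far = 10
Position 4 (value 0): max_ending_here = 10, max_so_far = 10
Position 5 (value -1): max_ending_here = 9, max_so_far = 10

Maximum subarray: [10]
Maximum sum: 10

The maximum subarray is [10] with sum 10. This subarray runs from index 1 to index 1.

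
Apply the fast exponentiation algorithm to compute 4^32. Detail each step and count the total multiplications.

Computing 4^32 by squaring (build up from 4^1; each line after the first costs one multiplication):

4^1 = 4
4^2 = (4^1)^2 = 4^2 = 16
4^4 = (4^2)^2 = 16^2 = 256
4^8 = (4^4)^2 = 256^2 = 65536
4^16 = (4^8)^2 = 65536^2 = 4294967296
4^32 = (4^16)^2 = 4294967296^2 = 18446744073709551616

Result: 18446744073709551616
Multiplications needed: 5 (5 lines after 4^1)

4^32 = 18446744073709551616. Using exponentiation by squaring, this requires 5 multiplications. The key idea: if the exponent is even, square the half-power; if odd, multiply by the base once.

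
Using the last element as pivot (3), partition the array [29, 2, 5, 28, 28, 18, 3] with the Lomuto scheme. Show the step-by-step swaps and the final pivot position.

Lomuto partition with pivot = 3:

Initial array: [29, 2, 5, 28, 28, 18, 3]

arr[0]=29 > 3: no swap
arr[1]=2 <= 3: swap with position 0, array becomes [2, 29, 5, 28, 28, 18, 3]
arr[2]=5 > 3: no swap
arr[3]=28 > 3: no swap
arr[4]=28 > 3: no swap
arr[5]=18 > 3: no swap

Place pivot at position 1: [2, 3, 5, 28, 28, 18, 29]
Pivot position: 1

After partitioning with pivot 3, the array becomes [2, 3, 5, 28, 28, 18, 29]. The pivot is placed at index 1. All elements to the left of the pivot are <= 3, and all elements to the right are > 3.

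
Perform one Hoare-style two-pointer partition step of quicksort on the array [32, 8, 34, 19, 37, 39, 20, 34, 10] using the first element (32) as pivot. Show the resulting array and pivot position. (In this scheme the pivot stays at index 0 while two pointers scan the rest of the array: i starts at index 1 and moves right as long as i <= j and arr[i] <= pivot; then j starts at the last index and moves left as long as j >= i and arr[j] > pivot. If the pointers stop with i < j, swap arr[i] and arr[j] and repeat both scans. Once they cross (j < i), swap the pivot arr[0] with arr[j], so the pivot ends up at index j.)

Hoare-style two-pointer partition with pivot = 32:

Initial array: [32, 8, 34, 19, 37, 39, 20, 34, 10]

Pointers start at i = 1, j = 8.
i stops at index 2 (arr[2]=34 > 32), j stops at index 8 (arr[8]=10 <= 32): swap arr[2] and arr[8], array becomes [32, 8, 10, 19, 37, 39, 20, 34, 34]
i stops at index 4 (arr[4]=37 > 32), j stops at index 6 (arr[6]=20 <= 32): swap arr[4] and arr[6], array becomes [32, 8, 10, 19, 20, 39, 37, 34, 34]
i ends at 5, j ends at 4: the pointers have crossed (j < i), so scanning stops.

Swap pivot arr[0] with arr[4] to place pivot at position 4: [20, 8, 10, 19, 32, 39, 37, 34, 34]
Pivot position: 4

After partitioning with pivot 32, the array becomes [20, 8, 10, 19, 32, 39, 37, 34, 34]. The pivot is placed at index 4. All elements to the left of the pivot are <= 32, and all elements to the right are > 32.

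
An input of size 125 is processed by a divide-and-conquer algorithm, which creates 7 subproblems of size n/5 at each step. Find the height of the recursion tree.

For divide and conquer with division factor 5:

Problem sizes at each level:
Level 0: 125
Level 1: 25
Level 2: 5
Level 3: 1

The root is level 0 and the size-1 base case is level 3 (the tree spans levels 0 through 3, i.e. 4 levels counting the root), so the depth is the number of divisions: log_5(125) = 3

The recursion tree depth is log_5(125) = 3. At each level, the problem size is divided by 5, so it takes 3 divisions to reduce to a base case of size 1. The algorithm makes 7 recursive calls at each level.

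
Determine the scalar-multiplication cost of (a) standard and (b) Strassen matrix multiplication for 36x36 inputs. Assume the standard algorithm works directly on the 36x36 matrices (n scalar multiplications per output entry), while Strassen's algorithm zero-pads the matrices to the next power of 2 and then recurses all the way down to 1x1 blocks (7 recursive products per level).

Matrix multiplication for 36x36 matrices:

Strassen's algorithm requires power-of-2 dimensions. Pad 36x36 to 64x64 (next power of 2).

Standard algorithm: 36^3 = 46656 multiplications
Strassen's algorithm: 7^(log2(64)) = 7^6 = 117649 multiplications
Difference: 46656 - 117649 = -70993 (Strassen uses MORE here due to padding overhead — for small or just-over-power-of-2 n, padding can outweigh the per-level savings)

Standard: 46656 multiplications (36^3). Strassen: 117649 multiplications (7^6, after padding to 64x64). Strassen reduces 8 recursive multiplications to 7 at each level.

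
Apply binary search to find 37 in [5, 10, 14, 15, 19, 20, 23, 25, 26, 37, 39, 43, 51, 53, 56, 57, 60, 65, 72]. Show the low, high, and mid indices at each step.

Binary search for 37 in [5, 10, 14, 15, 19, 20, 23, 25, 26, 37, 39, 43, 51, 53, 56, 57, 60, 65, 72]:

lo=0, hi=18, mid=9, arr[mid]=37 -> Found target at index 9!

Binary search finds 37 at index 9 after 1 comparisons. The search repeatedly halves the search space by comparing with the middle element.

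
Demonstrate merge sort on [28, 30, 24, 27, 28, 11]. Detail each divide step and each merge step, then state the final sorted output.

Merge sort trace:

Split: [28, 30, 24, 27, 28, 11] -> [28, 30, 24] and [27, 28, 11]
  Split: [28, 30, 24] -> [28] and [30, 24]
    Split: [30, 24] -> [30] and [24]
    Merge: [30] + [24] -> [24, 30]
  Merge: [28] + [24, 30] -> [24, 28, 30]
  Split: [27, 28, 11] -> [27] and [28, 11]
    Split: [28, 11] -> [28] and [11]
    Merge: [28] + [11] -> [11, 28]
  Merge: [27] + [11, 28] -> [11, 27, 28]
Merge: [24, 28, 30] + [11, 27, 28] -> [11, 24, 27, 28, 28, 30]

Final sorted array: [11, 24, 27, 28, 28, 30]

The merge sort proceeds by recursively splitting the array and merging sorted halves.
After all merges, the sorted array is [11, 24, 27, 28, 28, 30].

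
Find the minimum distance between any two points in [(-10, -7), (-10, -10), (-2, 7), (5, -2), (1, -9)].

Computing all pairwise distances among 5 points:

d((-10, -7), (-10, -10)) = 3.0 <-- minimum
d((-10, -7), (-2, 7)) = 16.1245
d((-10, -7), (5, -2)) = 15.8114
d((-10, -7), (1, -9)) = 11.1803
d((-10, -10), (-2, 7)) = 18.7883
d((-10, -10), (5, -2)) = 17.0
d((-10, -10), (1, -9)) = 11.0454
d((-2, 7), (5, -2)) = 11.4018
d((-2, 7), (1, -9)) = 16.2788
d((5, -2), (1, -9)) = 8.0623

Closest pair: (-10, -7) and (-10, -10) with distance 3.0

The closest pair is (-10, -7) and (-10, -10) with Euclidean distance 3.0. For 5 points, brute-force pairwise comparison is shown above. For large n, the divide-and-conquer algorithm (sort by x, recurse on halves, check the dividing strip) achieves O(n log n).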